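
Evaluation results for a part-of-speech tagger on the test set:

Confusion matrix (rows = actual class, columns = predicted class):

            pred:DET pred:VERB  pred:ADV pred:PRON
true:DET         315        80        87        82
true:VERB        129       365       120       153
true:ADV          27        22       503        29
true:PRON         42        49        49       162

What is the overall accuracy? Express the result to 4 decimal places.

Accuracy = trace / total = (315+365+503+162=1345) / 2214 = 1345/2214 = 0.6075

0.6075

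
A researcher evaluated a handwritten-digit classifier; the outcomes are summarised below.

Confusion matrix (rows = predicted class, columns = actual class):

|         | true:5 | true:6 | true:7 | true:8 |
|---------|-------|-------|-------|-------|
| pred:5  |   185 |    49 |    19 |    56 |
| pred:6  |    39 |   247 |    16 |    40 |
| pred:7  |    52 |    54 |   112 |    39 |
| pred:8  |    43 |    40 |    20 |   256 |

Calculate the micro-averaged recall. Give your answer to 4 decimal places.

0.6314

Micro-averaging pools counts across classes: ΣTP=800, ΣFP=467, ΣFN=467.
Micro-recall = TP/(TP+FN) on pooled counts = 0.6314 (equals overall accuracy in single-label multiclass).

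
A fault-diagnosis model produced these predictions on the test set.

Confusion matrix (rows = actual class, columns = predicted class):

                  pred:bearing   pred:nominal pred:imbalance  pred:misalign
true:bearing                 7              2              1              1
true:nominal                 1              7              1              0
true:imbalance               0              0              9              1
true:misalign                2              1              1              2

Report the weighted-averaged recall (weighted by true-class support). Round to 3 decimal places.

0.694

Per-class recall (TP/(TP+FN)):
  bearing: TP=7, FN=2+1+1=4 → 7/11 = 0.6364
  nominal: TP=7, FN=1+1+0=2 → 7/9 = 0.7778
  imbalance: TP=9, FN=0+0+1=1 → 9/10 = 0.9000
  misalign: TP=2, FN=2+1+1=4 → 2/6 = 0.3333
Weighted-recall = Σ (supportᵢ/N)·recallᵢ with N=36: (11/36)·0.6364 + (9/36)·0.7778 + (10/36)·0.9000 + (6/36)·0.3333 = 0.694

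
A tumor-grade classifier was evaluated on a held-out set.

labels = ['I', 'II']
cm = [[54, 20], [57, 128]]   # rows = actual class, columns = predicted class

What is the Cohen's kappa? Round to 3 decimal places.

0.367

Observed agreement pₒ = trace/N = 182/259 = 0.7027
Expected agreement pₑ = Σ (rowᵢ·colᵢ)/N² = (74·111 + 185·148)/259² = 0.5306
κ = (pₒ − pₑ)/(1 − pₑ) = (0.7027 − 0.5306)/(1 − 0.5306) = 0.367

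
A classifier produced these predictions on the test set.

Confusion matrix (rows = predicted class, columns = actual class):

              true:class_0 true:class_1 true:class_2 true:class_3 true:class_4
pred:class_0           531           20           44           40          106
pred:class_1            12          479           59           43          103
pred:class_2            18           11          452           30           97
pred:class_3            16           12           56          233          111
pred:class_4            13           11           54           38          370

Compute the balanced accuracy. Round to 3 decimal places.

0.711

Balanced accuracy = mean of per-class recall.
  class_0: recall = 531/590 = 0.9000
  class_1: recall = 479/533 = 0.8987
  class_2: recall = 452/665 = 0.6797
  class_3: recall = 233/384 = 0.6068
  class_4: recall = 370/787 = 0.4701
Mean = (0.9000 + 0.8987 + 0.6797 + 0.6068 + 0.4701) / 5 = 0.711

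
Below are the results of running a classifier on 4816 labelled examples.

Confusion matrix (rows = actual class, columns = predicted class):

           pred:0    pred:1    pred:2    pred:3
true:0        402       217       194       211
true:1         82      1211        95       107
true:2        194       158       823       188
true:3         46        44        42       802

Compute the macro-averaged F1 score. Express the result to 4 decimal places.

Per-class F1 score (2·TP/(2·TP+FP+FN)):
  0: TP=402, FP=82+194+46=322, FN=217+194+211=622 → 804/1748 = 0.45995
  1: TP=1211, FP=217+158+44=419, FN=82+95+107=284 → 2422/3125 = 0.77504
  2: TP=823, FP=194+95+42=331, FN=194+158+188=540 → 1646/2517 = 0.65395
  3: TP=802, FP=211+107+188=506, FN=46+44+42=132 → 1604/2242 = 0.71543
Macro-F1 score = mean = (0.45995 + 0.77504 + 0.65395 + 0.71543) / 4 = 0.6511

0.6511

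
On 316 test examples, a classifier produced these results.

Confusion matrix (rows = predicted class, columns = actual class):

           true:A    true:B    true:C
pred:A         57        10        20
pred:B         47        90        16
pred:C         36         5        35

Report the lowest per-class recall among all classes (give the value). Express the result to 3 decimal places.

Per-class recall (TP/(TP+FN)):
  A: TP=57, FN=47+36=83 → 57/140 = 0.4071
  B: TP=90, FN=10+5=15 → 90/105 = 0.8571
  C: TP=35, FN=20+16=36 → 35/71 = 0.4930
Lowest is class 'A' with recall = 0.407.

0.407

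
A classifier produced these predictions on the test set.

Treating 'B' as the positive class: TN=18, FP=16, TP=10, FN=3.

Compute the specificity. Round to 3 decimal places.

0.529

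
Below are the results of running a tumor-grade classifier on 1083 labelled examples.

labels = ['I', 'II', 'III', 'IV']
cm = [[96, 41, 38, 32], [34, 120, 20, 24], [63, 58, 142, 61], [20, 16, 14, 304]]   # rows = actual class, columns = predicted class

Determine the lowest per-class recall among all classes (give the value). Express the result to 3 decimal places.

0.438

Per-class recall (TP/(TP+FN)):
  I: TP=96, FN=41+38+32=111 → 96/207 = 0.4638
  II: TP=120, FN=34+20+24=78 → 120/198 = 0.6061
  III: TP=142, FN=63+58+61=182 → 142/324 = 0.4383
  IV: TP=304, FN=20+16+14=50 → 304/354 = 0.8588
Lowest is class 'III' with recall = 0.438.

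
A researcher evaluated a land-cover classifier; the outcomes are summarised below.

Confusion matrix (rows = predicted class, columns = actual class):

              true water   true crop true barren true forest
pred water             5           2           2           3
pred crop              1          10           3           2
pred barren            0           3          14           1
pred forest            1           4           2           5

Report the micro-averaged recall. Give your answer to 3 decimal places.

0.586

Micro-averaging pools counts across classes: ΣTP=34, ΣFP=24, ΣFN=24.
Micro-recall = TP/(TP+FN) on pooled counts = 0.586 (equals overall accuracy in single-label multiclass).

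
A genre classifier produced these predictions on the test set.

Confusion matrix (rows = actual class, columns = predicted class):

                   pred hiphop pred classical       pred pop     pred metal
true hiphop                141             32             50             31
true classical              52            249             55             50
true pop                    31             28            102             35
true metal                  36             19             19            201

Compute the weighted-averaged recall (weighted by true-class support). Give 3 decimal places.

0.613

Per-class recall (TP/(TP+FN)):
  hiphop: TP=141, FN=32+50+31=113 → 141/254 = 0.5551
  classical: TP=249, FN=52+55+50=157 → 249/406 = 0.6133
  pop: TP=102, FN=31+28+35=94 → 102/196 = 0.5204
  metal: TP=201, FN=36+19+19=74 → 201/275 = 0.7309
Weighted-recall = Σ (supportᵢ/N)·recallᵢ with N=1131: (254/1131)·0.5551 + (406/1131)·0.6133 + (196/1131)·0.5204 + (275/1131)·0.7309 = 0.613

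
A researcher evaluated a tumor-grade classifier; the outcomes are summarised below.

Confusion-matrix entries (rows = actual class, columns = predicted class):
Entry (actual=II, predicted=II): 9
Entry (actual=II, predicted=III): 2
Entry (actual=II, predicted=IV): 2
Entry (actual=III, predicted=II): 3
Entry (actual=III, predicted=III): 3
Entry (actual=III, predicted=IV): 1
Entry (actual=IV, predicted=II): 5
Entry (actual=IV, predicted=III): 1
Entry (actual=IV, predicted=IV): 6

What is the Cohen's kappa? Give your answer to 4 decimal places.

0.3139

Observed agreement pₒ = trace/N = 18/32 = 0.56250
Expected agreement pₑ = Σ (rowᵢ·colᵢ)/N² = (13·17 + 7·6 + 12·9)/32² = 0.36230
κ = (pₒ − pₑ)/(1 − pₑ) = (0.56250 − 0.36230)/(1 − 0.36230) = 0.3139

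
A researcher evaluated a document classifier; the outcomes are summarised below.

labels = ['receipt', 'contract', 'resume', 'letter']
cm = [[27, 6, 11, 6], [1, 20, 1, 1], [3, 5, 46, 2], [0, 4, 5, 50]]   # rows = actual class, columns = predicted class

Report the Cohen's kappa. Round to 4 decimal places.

0.6744

Observed agreement pₒ = trace/N = 143/188 = 0.76064
Expected agreement pₑ = Σ (rowᵢ·colᵢ)/N² = (50·31 + 23·35 + 56·63 + 59·59)/188² = 0.26494
κ = (pₒ − pₑ)/(1 − pₑ) = (0.76064 − 0.26494)/(1 − 0.26494) = 0.6744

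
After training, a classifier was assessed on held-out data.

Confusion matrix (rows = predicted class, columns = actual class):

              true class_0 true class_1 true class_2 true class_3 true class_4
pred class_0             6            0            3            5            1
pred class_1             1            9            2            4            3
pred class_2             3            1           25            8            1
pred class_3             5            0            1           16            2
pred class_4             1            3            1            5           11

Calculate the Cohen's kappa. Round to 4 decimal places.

Observed agreement pₒ = trace/N = 67/117 = 0.57265
Expected agreement pₑ = Σ (rowᵢ·colᵢ)/N² = (16·15 + 13·19 + 32·38 + 38·24 + 18·21)/117² = 0.21864
κ = (pₒ − pₑ)/(1 − pₑ) = (0.57265 − 0.21864)/(1 − 0.21864) = 0.4531

0.4531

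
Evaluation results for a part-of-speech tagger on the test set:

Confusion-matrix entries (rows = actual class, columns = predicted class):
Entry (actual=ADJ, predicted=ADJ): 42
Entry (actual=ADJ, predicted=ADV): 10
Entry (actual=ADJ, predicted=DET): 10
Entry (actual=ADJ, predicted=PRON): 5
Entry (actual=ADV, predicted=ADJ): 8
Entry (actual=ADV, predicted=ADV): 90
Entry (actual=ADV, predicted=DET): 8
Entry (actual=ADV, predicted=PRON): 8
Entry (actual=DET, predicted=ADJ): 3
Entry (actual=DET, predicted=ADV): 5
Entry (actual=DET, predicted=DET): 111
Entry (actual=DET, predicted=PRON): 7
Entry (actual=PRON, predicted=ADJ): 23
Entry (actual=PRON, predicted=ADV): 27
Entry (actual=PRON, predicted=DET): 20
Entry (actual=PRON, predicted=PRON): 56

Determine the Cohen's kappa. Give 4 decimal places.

0.5826

Observed agreement pₒ = trace/N = 299/433 = 0.69053
Expected agreement pₑ = Σ (rowᵢ·colᵢ)/N² = (67·76 + 114·132 + 126·149 + 126·76)/433² = 0.25863
κ = (pₒ − pₑ)/(1 − pₑ) = (0.69053 − 0.25863)/(1 − 0.25863) = 0.5826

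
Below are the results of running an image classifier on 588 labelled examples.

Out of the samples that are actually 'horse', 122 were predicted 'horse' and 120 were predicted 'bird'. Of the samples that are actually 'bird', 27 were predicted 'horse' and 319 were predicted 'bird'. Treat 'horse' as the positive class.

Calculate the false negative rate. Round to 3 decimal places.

0.496

FNR = FN/(FN+TP) = 120/(120+122) = 0.496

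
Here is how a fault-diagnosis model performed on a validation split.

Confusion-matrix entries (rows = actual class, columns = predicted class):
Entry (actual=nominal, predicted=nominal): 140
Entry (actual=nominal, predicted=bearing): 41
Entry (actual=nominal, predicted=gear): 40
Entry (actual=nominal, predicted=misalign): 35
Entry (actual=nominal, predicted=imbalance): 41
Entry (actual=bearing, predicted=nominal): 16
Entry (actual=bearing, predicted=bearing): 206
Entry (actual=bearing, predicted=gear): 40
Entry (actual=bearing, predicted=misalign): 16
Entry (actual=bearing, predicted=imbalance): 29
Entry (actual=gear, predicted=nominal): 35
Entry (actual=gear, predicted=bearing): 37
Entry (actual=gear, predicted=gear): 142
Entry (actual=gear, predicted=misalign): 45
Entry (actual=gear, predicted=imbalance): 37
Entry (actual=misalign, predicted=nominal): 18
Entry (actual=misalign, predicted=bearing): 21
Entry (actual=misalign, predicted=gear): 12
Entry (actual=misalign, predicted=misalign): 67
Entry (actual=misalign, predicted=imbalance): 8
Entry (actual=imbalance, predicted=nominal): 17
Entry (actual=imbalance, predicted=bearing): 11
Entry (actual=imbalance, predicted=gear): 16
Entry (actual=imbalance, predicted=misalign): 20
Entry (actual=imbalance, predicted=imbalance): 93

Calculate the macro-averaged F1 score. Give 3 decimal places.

Per-class F1 score (2·TP/(2·TP+FP+FN)):
  nominal: TP=140, FP=16+35+18+17=86, FN=41+40+35+41=157 → 280/523 = 0.5354
  bearing: TP=206, FP=41+37+21+11=110, FN=16+40+16+29=101 → 412/623 = 0.6613
  gear: TP=142, FP=40+40+12+16=108, FN=35+37+45+37=154 → 284/546 = 0.5201
  misalign: TP=67, FP=35+16+45+20=116, FN=18+21+12+8=59 → 134/309 = 0.4337
  imbalance: TP=93, FP=41+29+37+8=115, FN=17+11+16+20=64 → 186/365 = 0.5096
Macro-F1 score = mean = (0.5354 + 0.6613 + 0.5201 + 0.4337 + 0.5096) / 5 = 0.532

0.532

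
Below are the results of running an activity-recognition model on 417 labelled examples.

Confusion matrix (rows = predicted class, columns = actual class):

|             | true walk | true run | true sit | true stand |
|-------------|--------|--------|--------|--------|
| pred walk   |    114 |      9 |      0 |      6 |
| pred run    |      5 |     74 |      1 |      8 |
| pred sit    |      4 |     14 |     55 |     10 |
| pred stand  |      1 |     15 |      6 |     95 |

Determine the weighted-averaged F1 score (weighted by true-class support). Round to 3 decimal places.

Per-class F1 score (2·TP/(2·TP+FP+FN)):
  walk: TP=114, FP=9+0+6=15, FN=5+4+1=10 → 228/253 = 0.9012
  run: TP=74, FP=5+1+8=14, FN=9+14+15=38 → 148/200 = 0.7400
  sit: TP=55, FP=4+14+10=28, FN=0+1+6=7 → 110/145 = 0.7586
  stand: TP=95, FP=1+15+6=22, FN=6+8+10=24 → 190/236 = 0.8051
Weighted-F1 score = Σ (supportᵢ/N)·F1 scoreᵢ with N=417: (124/417)·0.9012 + (112/417)·0.7400 + (62/417)·0.7586 + (119/417)·0.8051 = 0.809

0.809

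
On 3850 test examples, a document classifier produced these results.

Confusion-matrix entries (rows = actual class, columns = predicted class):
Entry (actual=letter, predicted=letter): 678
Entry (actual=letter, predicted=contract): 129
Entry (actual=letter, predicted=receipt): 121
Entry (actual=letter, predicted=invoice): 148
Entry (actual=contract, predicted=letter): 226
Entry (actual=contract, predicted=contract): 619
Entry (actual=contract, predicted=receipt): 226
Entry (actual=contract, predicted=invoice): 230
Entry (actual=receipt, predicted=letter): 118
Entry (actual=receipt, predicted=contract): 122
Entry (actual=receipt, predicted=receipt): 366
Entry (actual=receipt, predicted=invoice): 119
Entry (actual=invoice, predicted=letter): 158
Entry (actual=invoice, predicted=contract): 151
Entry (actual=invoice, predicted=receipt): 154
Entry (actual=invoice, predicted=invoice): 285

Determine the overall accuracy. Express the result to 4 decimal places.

0.5060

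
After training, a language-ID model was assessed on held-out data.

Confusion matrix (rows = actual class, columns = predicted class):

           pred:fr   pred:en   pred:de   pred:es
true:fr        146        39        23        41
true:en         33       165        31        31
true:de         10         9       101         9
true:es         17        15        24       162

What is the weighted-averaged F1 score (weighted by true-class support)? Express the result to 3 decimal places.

0.670

Per-class F1 score (2·TP/(2·TP+FP+FN)):
  fr: TP=146, FP=33+10+17=60, FN=39+23+41=103 → 292/455 = 0.6418
  en: TP=165, FP=39+9+15=63, FN=33+31+31=95 → 330/488 = 0.6762
  de: TP=101, FP=23+31+24=78, FN=10+9+9=28 → 202/308 = 0.6558
  es: TP=162, FP=41+31+9=81, FN=17+15+24=56 → 324/461 = 0.7028
Weighted-F1 score = Σ (supportᵢ/N)·F1 scoreᵢ with N=856: (249/856)·0.6418 + (260/856)·0.6762 + (129/856)·0.6558 + (218/856)·0.7028 = 0.670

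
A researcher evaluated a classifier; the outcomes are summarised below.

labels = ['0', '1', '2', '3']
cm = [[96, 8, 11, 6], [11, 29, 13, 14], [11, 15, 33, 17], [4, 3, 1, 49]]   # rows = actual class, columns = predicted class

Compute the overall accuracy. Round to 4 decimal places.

Accuracy = trace / total = (96+29+33+49=207) / 321 = 207/321 = 0.6449

0.6449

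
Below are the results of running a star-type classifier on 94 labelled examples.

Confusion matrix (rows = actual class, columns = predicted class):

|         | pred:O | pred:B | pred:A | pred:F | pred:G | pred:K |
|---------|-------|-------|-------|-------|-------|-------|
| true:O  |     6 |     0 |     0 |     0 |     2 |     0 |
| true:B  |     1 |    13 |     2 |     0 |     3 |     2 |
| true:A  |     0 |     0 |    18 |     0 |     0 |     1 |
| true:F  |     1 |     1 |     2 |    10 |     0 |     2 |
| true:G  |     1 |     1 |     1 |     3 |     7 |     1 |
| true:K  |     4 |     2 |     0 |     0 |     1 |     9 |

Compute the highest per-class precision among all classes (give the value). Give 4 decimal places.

Per-class precision (TP/(TP+FP)):
  O: TP=6, FP=1+0+1+1+4=7 → 6/13 = 0.46154
  B: TP=13, FP=0+0+1+1+2=4 → 13/17 = 0.76471
  A: TP=18, FP=0+2+2+1+0=5 → 18/23 = 0.78261
  F: TP=10, FP=0+0+0+3+0=3 → 10/13 = 0.76923
  G: TP=7, FP=2+3+0+0+1=6 → 7/13 = 0.53846
  K: TP=9, FP=0+2+1+2+1=6 → 9/15 = 0.60000
Highest is class 'A' with precision = 0.7826.

0.7826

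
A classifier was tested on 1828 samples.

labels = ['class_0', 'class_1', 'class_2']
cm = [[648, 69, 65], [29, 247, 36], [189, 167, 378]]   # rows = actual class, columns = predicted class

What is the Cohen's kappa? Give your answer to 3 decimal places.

0.531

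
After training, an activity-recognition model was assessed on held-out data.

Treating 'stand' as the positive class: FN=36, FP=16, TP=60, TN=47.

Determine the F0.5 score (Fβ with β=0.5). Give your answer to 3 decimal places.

Fβ = (1+β²)·TP / ((1+β²)·TP + β²·FN + FP), with β²=1/4
= 1.25·60 / (1.25·60 + 0.25·36 + 16) = 0.750

0.750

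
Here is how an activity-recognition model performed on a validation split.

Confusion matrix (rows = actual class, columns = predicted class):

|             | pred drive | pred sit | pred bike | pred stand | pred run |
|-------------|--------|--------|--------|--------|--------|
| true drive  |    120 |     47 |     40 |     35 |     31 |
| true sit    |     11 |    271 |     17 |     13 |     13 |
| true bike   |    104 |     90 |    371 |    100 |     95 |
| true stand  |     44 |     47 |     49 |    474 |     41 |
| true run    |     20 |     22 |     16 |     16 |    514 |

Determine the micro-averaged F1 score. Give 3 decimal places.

Micro-averaging pools counts across classes: ΣTP=1750, ΣFP=851, ΣFN=851.
Micro-F1 score = 2·TP/(2·TP+FP+FN) on pooled counts = 0.673 (equals overall accuracy in single-label multiclass).

0.673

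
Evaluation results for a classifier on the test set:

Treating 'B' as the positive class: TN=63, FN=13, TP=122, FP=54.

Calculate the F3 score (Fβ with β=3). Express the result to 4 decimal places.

0.8771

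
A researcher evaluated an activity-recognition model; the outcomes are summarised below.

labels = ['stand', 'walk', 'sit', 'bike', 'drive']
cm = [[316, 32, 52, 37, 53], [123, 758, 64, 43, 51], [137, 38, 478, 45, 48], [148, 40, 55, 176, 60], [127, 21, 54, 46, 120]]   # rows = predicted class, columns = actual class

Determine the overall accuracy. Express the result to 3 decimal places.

Accuracy = trace / total = (316+758+478+176+120=1848) / 3122 = 1848/3122 = 0.592

0.592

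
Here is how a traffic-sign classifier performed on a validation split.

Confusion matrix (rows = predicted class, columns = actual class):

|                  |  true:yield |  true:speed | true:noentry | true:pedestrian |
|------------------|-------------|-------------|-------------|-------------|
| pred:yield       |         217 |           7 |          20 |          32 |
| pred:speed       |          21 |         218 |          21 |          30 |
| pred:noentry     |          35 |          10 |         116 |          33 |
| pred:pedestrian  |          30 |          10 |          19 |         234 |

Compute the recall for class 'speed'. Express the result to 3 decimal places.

0.890

Take TP from the diagonal, FP from the rest of the 'speed' prediction marginal, FN from the rest of the 'speed' actual marginal.
recall = TP/(TP+FN).
speed: TP=218, FN=7+10+10=27 → 218/245 = 0.8898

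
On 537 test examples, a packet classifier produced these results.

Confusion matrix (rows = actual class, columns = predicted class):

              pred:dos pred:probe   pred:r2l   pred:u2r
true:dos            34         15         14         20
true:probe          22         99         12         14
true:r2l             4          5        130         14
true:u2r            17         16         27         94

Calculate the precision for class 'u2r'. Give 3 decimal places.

0.662

One-vs-rest for 'u2r': TP = diagonal; FP = other classes predicted 'u2r'; FN = 'u2r' predicted as other.
precision = TP/(TP+FP).
u2r: TP=94, FP=20+14+14=48 → 94/142 = 0.6620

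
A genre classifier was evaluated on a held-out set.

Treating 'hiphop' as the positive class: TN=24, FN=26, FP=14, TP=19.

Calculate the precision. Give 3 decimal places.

Precision = TP/(TP+FP) = 19/(19+14) = 19/33 = 0.576

0.576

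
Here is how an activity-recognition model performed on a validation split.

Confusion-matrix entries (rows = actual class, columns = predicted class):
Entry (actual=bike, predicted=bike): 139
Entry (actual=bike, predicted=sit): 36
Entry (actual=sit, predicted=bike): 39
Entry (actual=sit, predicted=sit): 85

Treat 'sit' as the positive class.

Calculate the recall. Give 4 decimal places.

Recall = TP/(TP+FN) = 85/(85+39) = 85/124 = 0.6855

0.6855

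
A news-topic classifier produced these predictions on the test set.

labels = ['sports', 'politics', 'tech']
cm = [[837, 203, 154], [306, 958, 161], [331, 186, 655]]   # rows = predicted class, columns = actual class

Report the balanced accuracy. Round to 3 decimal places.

0.651

Balanced accuracy = mean of per-class recall.
  sports: recall = 837/1474 = 0.5678
  politics: recall = 958/1347 = 0.7112
  tech: recall = 655/970 = 0.6753
Mean = (0.5678 + 0.7112 + 0.6753) / 3 = 0.651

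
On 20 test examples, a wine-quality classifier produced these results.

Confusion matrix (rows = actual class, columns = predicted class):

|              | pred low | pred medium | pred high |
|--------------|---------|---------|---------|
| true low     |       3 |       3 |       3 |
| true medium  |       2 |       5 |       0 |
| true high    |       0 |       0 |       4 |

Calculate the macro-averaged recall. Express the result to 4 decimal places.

Per-class recall (TP/(TP+FN)):
  low: TP=3, FN=3+3=6 → 3/9 = 0.33333
  medium: TP=5, FN=2+0=2 → 5/7 = 0.71429
  high: TP=4, FN=0+0=0 → 4/4 = 1.00000
Macro-recall = mean = (0.33333 + 0.71429 + 1.00000) / 3 = 0.6825

0.6825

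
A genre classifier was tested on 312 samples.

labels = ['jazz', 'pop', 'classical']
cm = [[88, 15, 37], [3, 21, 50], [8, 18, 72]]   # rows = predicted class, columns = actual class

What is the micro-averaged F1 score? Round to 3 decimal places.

0.580

Micro-averaging pools counts across classes: ΣTP=181, ΣFP=131, ΣFN=131.
Micro-F1 score = 2·TP/(2·TP+FP+FN) on pooled counts = 0.580 (equals overall accuracy in single-label multiclass).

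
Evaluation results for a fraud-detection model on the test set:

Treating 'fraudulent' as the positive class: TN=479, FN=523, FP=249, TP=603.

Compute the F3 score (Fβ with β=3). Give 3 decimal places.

0.549

Fβ = (1+β²)·TP / ((1+β²)·TP + β²·FN + FP), with β²=9
= 10·603 / (10·603 + 9·523 + 249) = 0.549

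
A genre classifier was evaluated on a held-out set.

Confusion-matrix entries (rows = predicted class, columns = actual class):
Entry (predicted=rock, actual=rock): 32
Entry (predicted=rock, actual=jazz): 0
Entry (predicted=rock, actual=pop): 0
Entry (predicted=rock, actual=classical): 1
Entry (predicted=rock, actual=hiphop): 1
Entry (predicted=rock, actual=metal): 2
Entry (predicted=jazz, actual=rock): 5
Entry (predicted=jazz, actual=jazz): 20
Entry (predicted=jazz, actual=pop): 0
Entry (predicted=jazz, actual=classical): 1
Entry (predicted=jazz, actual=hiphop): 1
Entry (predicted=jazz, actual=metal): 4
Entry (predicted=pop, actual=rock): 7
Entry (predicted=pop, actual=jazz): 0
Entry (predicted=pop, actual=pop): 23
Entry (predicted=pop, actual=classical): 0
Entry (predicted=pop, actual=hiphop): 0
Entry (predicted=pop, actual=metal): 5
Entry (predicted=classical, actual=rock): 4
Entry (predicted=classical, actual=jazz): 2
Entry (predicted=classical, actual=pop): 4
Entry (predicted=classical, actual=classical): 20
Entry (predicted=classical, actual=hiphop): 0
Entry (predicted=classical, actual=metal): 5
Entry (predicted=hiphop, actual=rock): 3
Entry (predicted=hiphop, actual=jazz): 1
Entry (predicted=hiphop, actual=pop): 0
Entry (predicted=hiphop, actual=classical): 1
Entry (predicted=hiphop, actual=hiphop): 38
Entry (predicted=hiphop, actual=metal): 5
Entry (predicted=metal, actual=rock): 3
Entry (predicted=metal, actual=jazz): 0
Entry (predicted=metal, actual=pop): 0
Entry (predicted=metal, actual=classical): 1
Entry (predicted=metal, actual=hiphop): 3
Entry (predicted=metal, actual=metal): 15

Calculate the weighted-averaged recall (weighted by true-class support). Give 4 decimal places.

0.7150

Per-class recall (TP/(TP+FN)):
  rock: TP=32, FN=5+7+4+3+3=22 → 32/54 = 0.59259
  jazz: TP=20, FN=0+0+2+1+0=3 → 20/23 = 0.86957
  pop: TP=23, FN=0+0+4+0+0=4 → 23/27 = 0.85185
  classical: TP=20, FN=1+1+0+1+1=4 → 20/24 = 0.83333
  hiphop: TP=38, FN=1+1+0+0+3=5 → 38/43 = 0.88372
  metal: TP=15, FN=2+4+5+5+5=21 → 15/36 = 0.41667
Weighted-recall = Σ (supportᵢ/N)·recallᵢ with N=207: (54/207)·0.59259 + (23/207)·0.86957 + (27/207)·0.85185 + (24/207)·0.83333 + (43/207)·0.88372 + (36/207)·0.41667 = 0.7150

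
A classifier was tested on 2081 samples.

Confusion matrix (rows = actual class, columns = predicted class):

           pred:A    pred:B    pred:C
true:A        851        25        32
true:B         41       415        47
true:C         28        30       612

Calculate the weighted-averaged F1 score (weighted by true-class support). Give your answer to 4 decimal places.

0.9020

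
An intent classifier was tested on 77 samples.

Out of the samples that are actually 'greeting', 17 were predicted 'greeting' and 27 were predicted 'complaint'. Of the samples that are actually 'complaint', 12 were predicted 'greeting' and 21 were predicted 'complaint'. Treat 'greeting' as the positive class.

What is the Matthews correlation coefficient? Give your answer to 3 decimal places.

MCC = (TP·TN − FP·FN) / √((TP+FP)(TP+FN)(TN+FP)(TN+FN))
Numerator = 17·21 − 12·27 = 33
Denominator = √(29·44·33·48) = √2021184 = 1421.6835
MCC = 33 / 1421.6835 = 0.023

0.023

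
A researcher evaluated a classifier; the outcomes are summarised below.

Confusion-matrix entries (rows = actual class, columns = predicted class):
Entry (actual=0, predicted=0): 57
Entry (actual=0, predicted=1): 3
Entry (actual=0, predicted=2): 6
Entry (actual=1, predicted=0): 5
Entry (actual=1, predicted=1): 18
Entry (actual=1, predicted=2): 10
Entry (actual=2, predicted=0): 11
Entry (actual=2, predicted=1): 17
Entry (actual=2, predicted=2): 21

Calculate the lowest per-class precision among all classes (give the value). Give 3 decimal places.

Per-class precision (TP/(TP+FP)):
  0: TP=57, FP=5+11=16 → 57/73 = 0.7808
  1: TP=18, FP=3+17=20 → 18/38 = 0.4737
  2: TP=21, FP=6+10=16 → 21/37 = 0.5676
Lowest is class '1' with precision = 0.474.

0.474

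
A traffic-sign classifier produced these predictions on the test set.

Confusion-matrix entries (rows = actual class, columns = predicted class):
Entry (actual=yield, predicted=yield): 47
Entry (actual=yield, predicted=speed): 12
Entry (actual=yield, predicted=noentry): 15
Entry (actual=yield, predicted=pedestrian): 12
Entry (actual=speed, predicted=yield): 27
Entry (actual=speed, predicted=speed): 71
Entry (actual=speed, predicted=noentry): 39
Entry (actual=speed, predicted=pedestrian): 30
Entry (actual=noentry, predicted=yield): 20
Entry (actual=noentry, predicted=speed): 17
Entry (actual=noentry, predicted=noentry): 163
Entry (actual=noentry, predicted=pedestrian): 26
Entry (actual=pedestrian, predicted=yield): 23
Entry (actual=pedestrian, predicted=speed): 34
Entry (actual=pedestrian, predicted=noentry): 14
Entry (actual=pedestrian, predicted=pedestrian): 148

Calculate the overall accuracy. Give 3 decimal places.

Accuracy = trace / total = (47+71+163+148=429) / 698 = 429/698 = 0.615

0.615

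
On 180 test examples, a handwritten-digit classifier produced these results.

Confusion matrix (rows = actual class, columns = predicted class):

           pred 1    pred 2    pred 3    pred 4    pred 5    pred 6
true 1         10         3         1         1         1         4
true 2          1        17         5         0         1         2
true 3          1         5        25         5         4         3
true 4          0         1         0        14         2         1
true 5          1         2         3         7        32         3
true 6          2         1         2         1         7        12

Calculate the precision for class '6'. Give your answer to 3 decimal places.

0.480

precision = TP/(TP+FP).
6: TP=12, FP=4+2+3+1+3=13 → 12/25 = 0.4800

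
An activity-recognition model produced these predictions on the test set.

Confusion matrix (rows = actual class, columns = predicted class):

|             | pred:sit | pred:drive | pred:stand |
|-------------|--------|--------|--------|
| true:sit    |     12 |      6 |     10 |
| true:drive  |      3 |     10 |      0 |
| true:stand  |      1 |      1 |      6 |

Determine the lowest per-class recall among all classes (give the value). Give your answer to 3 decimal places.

0.429

Per-class recall (TP/(TP+FN)):
  sit: TP=12, FN=6+10=16 → 12/28 = 0.4286
  drive: TP=10, FN=3+0=3 → 10/13 = 0.7692
  stand: TP=6, FN=1+1=2 → 6/8 = 0.7500
Lowest is class 'sit' with recall = 0.429.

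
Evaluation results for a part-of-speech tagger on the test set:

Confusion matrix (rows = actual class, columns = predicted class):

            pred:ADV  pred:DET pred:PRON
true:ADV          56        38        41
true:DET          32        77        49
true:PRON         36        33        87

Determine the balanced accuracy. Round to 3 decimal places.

0.487

Balanced accuracy = mean of per-class recall.
  ADV: recall = 56/135 = 0.4148
  DET: recall = 77/158 = 0.4873
  PRON: recall = 87/156 = 0.5577
Mean = (0.4148 + 0.4873 + 0.5577) / 3 = 0.487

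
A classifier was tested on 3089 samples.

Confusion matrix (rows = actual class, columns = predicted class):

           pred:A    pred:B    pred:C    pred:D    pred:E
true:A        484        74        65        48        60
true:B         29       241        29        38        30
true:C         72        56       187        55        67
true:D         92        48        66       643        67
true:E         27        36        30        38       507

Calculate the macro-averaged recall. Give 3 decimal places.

0.649

Per-class recall (TP/(TP+FN)):
  A: TP=484, FN=74+65+48+60=247 → 484/731 = 0.6621
  B: TP=241, FN=29+29+38+30=126 → 241/367 = 0.6567
  C: TP=187, FN=72+56+55+67=250 → 187/437 = 0.4279
  D: TP=643, FN=92+48+66+67=273 → 643/916 = 0.7020
  E: TP=507, FN=27+36+30+38=131 → 507/638 = 0.7947
Macro-recall = mean = (0.6621 + 0.6567 + 0.4279 + 0.7020 + 0.7947) / 5 = 0.649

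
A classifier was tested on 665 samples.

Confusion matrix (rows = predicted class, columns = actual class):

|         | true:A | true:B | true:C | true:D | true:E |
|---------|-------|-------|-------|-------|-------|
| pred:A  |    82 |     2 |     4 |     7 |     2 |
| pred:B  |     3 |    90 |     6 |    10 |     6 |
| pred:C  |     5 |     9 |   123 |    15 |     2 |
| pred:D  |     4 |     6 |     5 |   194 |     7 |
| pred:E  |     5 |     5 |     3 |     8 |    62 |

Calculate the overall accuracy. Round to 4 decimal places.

0.8286

Accuracy = trace / total = (82+90+123+194+62=551) / 665 = 551/665 = 0.8286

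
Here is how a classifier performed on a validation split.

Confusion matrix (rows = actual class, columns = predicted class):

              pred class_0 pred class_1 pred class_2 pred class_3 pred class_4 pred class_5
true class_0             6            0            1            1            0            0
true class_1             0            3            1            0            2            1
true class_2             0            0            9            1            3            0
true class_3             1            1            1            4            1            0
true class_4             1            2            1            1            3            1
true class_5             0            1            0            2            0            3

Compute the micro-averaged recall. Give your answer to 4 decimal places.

0.5490

Micro-averaging pools counts across classes: ΣTP=28, ΣFP=23, ΣFN=23.
Micro-recall = TP/(TP+FN) on pooled counts = 0.5490 (equals overall accuracy in single-label multiclass).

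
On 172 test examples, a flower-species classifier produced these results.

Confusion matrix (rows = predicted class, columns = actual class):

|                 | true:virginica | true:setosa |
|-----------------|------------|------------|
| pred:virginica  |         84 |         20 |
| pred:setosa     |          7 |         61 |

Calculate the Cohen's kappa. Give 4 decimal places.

Observed agreement pₒ = trace/N = 145/172 = 0.84302
Expected agreement pₑ = Σ (rowᵢ·colᵢ)/N² = (91·104 + 81·68)/172² = 0.50608
κ = (pₒ − pₑ)/(1 − pₑ) = (0.84302 − 0.50608)/(1 − 0.50608) = 0.6822

0.6822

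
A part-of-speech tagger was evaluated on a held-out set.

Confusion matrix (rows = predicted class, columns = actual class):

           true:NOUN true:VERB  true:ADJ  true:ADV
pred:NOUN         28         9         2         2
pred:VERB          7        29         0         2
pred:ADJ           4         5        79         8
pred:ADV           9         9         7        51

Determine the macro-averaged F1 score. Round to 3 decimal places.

Per-class F1 score (2·TP/(2·TP+FP+FN)):
  NOUN: TP=28, FP=9+2+2=13, FN=7+4+9=20 → 56/89 = 0.6292
  VERB: TP=29, FP=7+0+2=9, FN=9+5+9=23 → 58/90 = 0.6444
  ADJ: TP=79, FP=4+5+8=17, FN=2+0+7=9 → 158/184 = 0.8587
  ADV: TP=51, FP=9+9+7=25, FN=2+2+8=12 → 102/139 = 0.7338
Macro-F1 score = mean = (0.6292 + 0.6444 + 0.8587 + 0.7338) / 4 = 0.717

0.717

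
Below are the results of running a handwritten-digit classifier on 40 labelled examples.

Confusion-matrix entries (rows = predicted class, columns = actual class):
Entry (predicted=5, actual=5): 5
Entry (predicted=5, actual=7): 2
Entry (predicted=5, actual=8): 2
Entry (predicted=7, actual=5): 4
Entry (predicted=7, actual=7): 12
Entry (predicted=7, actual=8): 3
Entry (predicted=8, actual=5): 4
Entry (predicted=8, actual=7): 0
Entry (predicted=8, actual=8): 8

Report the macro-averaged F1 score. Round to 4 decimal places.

0.6073

Per-class F1 score (2·TP/(2·TP+FP+FN)):
  5: TP=5, FP=2+2=4, FN=4+4=8 → 10/22 = 0.45455
  7: TP=12, FP=4+3=7, FN=2+0=2 → 24/33 = 0.72727
  8: TP=8, FP=4+0=4, FN=2+3=5 → 16/25 = 0.64000
Macro-F1 score = mean = (0.45455 + 0.72727 + 0.64000) / 3 = 0.6073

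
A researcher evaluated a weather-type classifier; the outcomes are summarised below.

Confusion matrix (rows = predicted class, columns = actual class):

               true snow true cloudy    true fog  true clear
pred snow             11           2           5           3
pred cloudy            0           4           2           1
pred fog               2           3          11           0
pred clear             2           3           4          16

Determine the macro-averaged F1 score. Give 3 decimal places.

0.581

Per-class F1 score (2·TP/(2·TP+FP+FN)):
  snow: TP=11, FP=2+5+3=10, FN=0+2+2=4 → 22/36 = 0.6111
  cloudy: TP=4, FP=0+2+1=3, FN=2+3+3=8 → 8/19 = 0.4211
  fog: TP=11, FP=2+3+0=5, FN=5+2+4=11 → 22/38 = 0.5789
  clear: TP=16, FP=2+3+4=9, FN=3+1+0=4 → 32/45 = 0.7111
Macro-F1 score = mean = (0.6111 + 0.4211 + 0.5789 + 0.7111) / 4 = 0.581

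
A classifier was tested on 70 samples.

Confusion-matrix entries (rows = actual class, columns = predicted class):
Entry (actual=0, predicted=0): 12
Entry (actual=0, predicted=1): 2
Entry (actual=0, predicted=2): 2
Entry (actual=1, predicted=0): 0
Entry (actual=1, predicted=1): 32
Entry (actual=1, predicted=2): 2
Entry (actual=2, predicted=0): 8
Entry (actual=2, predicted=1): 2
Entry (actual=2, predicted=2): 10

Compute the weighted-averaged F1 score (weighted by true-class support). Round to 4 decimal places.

0.7645

Per-class F1 score (2·TP/(2·TP+FP+FN)):
  0: TP=12, FP=0+8=8, FN=2+2=4 → 24/36 = 0.66667
  1: TP=32, FP=2+2=4, FN=0+2=2 → 64/70 = 0.91429
  2: TP=10, FP=2+2=4, FN=8+2=10 → 20/34 = 0.58824
Weighted-F1 score = Σ (supportᵢ/N)·F1 scoreᵢ with N=70: (16/70)·0.66667 + (34/70)·0.91429 + (20/70)·0.58824 = 0.7645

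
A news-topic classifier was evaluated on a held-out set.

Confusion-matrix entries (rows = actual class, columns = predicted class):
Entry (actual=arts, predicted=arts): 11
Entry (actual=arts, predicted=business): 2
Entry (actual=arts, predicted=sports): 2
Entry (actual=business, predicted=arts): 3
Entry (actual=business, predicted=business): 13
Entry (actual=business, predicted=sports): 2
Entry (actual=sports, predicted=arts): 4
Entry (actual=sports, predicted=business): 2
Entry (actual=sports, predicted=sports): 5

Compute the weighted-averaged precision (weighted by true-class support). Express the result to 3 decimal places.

Per-class precision (TP/(TP+FP)):
  arts: TP=11, FP=3+4=7 → 11/18 = 0.6111
  business: TP=13, FP=2+2=4 → 13/17 = 0.7647
  sports: TP=5, FP=2+2=4 → 5/9 = 0.5556
Weighted-precision = Σ (supportᵢ/N)·precisionᵢ with N=44: (15/44)·0.6111 + (18/44)·0.7647 + (11/44)·0.5556 = 0.660

0.660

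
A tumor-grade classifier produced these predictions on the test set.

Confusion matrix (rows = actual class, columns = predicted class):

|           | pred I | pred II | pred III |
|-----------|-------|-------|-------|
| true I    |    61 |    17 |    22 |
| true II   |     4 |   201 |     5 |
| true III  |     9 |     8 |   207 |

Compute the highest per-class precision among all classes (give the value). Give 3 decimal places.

0.889

Per-class precision (TP/(TP+FP)):
  I: TP=61, FP=4+9=13 → 61/74 = 0.8243
  II: TP=201, FP=17+8=25 → 201/226 = 0.8894
  III: TP=207, FP=22+5=27 → 207/234 = 0.8846
Highest is class 'II' with precision = 0.889.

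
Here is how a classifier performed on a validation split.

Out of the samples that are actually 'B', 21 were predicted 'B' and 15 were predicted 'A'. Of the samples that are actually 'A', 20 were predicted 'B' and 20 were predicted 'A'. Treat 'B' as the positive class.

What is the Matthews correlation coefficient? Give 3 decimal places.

0.083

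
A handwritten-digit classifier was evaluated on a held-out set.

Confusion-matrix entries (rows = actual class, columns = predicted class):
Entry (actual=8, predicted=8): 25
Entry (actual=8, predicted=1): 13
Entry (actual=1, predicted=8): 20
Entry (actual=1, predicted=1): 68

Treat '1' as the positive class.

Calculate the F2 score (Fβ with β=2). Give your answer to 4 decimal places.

Fβ = (1+β²)·TP / ((1+β²)·TP + β²·FN + FP), with β²=4
= 5·68 / (5·68 + 4·20 + 13) = 0.7852

0.7852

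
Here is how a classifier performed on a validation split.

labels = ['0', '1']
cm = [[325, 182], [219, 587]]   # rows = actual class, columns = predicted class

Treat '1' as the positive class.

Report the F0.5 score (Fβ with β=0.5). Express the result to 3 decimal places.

0.756

Fβ = (1+β²)·TP / ((1+β²)·TP + β²·FN + FP), with β²=1/4
= 1.25·587 / (1.25·587 + 0.25·219 + 182) = 0.756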